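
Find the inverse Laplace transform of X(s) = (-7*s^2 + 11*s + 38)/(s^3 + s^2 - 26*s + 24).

Factor the denominator: s^3 + s^2 - 26*s + 24 = (s - 4)*(s - 1)*(s + 6).
Partial fraction decomposition gives [-1/(s - 4)] + [-4/(s + 6)] + [-2/(s - 1)].
Invert each term: -1/(s - 4) ↔ -e^(4t); -4/(s + 6) ↔ -4e^(-6t); -2/(s - 1) ↔ -2e^(t).

-exp(4*t) - 2*exp(t) - 4*exp(-6*t)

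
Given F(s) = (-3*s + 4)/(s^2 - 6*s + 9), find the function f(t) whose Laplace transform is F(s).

f(t) = -5*t*exp(3*t) - 3*exp(3*t)

Factor the denominator: s^2 - 6*s + 9 = (s - 3)^2.
Partial fraction decomposition gives [-3/(s - 3)] + [-5/(s - 3)^2].
Invert each term: -3/(s - 3) ↔ -3e^(3t); -5/(s - 3)^2 ↔ -5t·e^(3t).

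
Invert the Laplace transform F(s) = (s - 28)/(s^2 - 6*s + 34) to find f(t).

Complete the square in the denominator: s^2 - 6*s + 34 = (s - 3)^2 + 5^2.
Split the numerator to match: s - 28 = 1·(s - 3) - 5·5.
Invert each term: 1·(s - 3)/((s - 3)^2 + 25) ↔ e^(3t)cos(5t); -5·5/((s - 3)^2 + 25) ↔ -5e^(3t)sin(5t).

f(t) = -5*exp(3*t)*sin(5*t) + exp(3*t)*cos(5*t)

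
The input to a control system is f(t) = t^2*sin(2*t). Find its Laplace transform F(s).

L{sin(2t)} = 2/(s^2 + 4).
Then apply L{t^2·g(t)} = (-1)^2 d^2/ds^2[G(s)] with G(s) = 2/(s^2 + 4):
differentiating 2 times and applying the sign gives 4*(3*s^2 - 4)/(s^2 + 4)^3.

F(s) = 4*(3*s^2 - 4)/(s^2 + 4)^3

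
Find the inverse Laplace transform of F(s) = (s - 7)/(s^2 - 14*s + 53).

exp(7*t)*cos(2*t)

Rewrite the denominator: s^2 - 14*s + 53 = (s - 7)^2 + 4.
The form in (s - 7) signals a first-shifting-theorem factor e^(7t).
Since L{cos(2t)} = s/(s^2 + 4), the inverse is e^(7*t)*cos(2*t).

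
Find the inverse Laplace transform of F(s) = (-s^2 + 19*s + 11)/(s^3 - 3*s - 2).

3*t*exp(-t) + 5*exp(2*t) - 6*exp(-t)

Factor the denominator: s^3 - 3*s - 2 = (s - 2)*(s + 1)^2.
Partial fraction decomposition gives [-6/(s + 1)] + [3/(s + 1)^2] + [5/(s - 2)].
Invert each term: -6/(s + 1) ↔ -6e^(-t); 3/(s + 1)^2 ↔ 3t·e^(-t); 5/(s - 2) ↔ 5e^(2t).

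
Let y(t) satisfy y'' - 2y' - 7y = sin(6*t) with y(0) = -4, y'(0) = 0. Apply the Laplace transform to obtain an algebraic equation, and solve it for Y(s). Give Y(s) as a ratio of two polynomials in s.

Y(s) = (-4*s^3 + 8*s^2 - 144*s + 294)/(s^4 - 2*s^3 + 29*s^2 - 72*s - 252)

Apply the Laplace transform to the equation.
Using L{y''} = s^2 Y - s·y(0) - y'(0) and L{y'} = sY - y(0), with y(0) = -4, y'(0) = 0, the left side becomes (s^2 - 2*s - 7)Y - (-4*s + 8).
The right side is L{sin(6*t)} = 6/(s^2 + 36).
So (s^2 - 2*s - 7)Y = 6/(s^2 + 36) + (-4*s + 8).
Divide through and combine into a single rational function.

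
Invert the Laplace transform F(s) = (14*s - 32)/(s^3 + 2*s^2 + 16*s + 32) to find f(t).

f(t) = 2*sin(4*t) + 3*cos(4*t) - 3*exp(-2*t)

Factor the denominator: s^3 + 2*s^2 + 16*s + 32 = (s + 2)*(s^2 + 16).
Partial fraction decomposition gives [-3/(s + 2)] + [3*s/(s^2 + 16)] + [8/(s^2 + 16)].
Invert each term: -3/(s + 2) ↔ -3e^(-2t); 3·s/(s^2 + 16) ↔ 3cos(4t); 2·4/(s^2 + 16) ↔ 2sin(4t).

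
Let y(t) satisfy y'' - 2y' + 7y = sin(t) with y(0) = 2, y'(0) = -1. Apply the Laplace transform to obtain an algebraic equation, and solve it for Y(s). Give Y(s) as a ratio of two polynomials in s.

Y(s) = (2*s^3 - 5*s^2 + 2*s - 4)/(s^4 - 2*s^3 + 8*s^2 - 2*s + 7)

Take the Laplace transform of both sides.
With L{y''} = s^2 Y - s·y(0) - y'(0) and L{y'} = sY - y(0), with y(0) = 2, y'(0) = -1: the LHS transforms to (s^2 - 2*s + 7)Y - (2*s - 5).
The right side is L{sin(t)} = 1/(s^2 + 1).
So (s^2 - 2*s + 7)Y = 1/(s^2 + 1) + (2*s - 5).
Divide through and combine into a single rational function.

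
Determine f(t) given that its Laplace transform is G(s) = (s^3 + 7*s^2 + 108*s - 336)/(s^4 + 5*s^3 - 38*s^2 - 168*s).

f(t) = exp(6*t) + 2 - 6*exp(-4*t) + 4*exp(-7*t)

Factor the denominator: s^4 + 5*s^3 - 38*s^2 - 168*s = s*(s - 6)*(s + 4)*(s + 7).
Partial fraction decomposition gives [1/(s - 6)] + [2/s] + [-6/(s + 4)] + [4/(s + 7)].
Invert each term: 1/(s - 6) ↔ e^(6t); 2/(s - 0) ↔ 2e^(0t); -6/(s + 4) ↔ -6e^(-4t); 4/(s + 7) ↔ 4e^(-7t).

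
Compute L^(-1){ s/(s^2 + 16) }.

Since L{cos(4t)} = s/(s^2 + 16), the inverse is cos(4*t).

cos(4*t)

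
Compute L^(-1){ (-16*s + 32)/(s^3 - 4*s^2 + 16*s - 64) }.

Factor the denominator: s^3 - 4*s^2 + 16*s - 64 = (s - 4)*(s^2 + 16).
Partial fraction decomposition gives [-1/(s - 4)] + [s/(s^2 + 16)] + [-12/(s^2 + 16)].
Invert each term: -1/(s - 4) ↔ -e^(4t); 1·s/(s^2 + 16) ↔ cos(4t); -3·4/(s^2 + 16) ↔ -3sin(4t).

-exp(4*t) - 3*sin(4*t) + cos(4*t)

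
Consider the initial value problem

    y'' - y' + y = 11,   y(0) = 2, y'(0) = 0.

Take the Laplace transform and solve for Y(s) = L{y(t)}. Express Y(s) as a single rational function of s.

Take the Laplace transform of both sides.
Using L{y''} = s^2 Y - s·y(0) - y'(0) and L{y'} = sY - y(0), with y(0) = 2, y'(0) = 0, the left side becomes (s^2 - s + 1)Y - (2*s - 2).
The right side is L{11} = 11/s.
So (s^2 - s + 1)Y = 11/s + (2*s - 2).
Solve for Y(s) and write it as one ratio of polynomials.

Y(s) = (2*s^2 - 2*s + 11)/(s^3 - s^2 + s)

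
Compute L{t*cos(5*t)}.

(s - 5)*(s + 5)/(s^2 + 25)^2

L{cos(5t)} = s/(s^2 + 25).
Then apply L{t·g(t)} = -d/ds[G(s)] with G(s) = s/(s^2 + 25):
differentiating 1 time and applying the sign gives (s - 5)*(s + 5)/(s^2 + 25)^2.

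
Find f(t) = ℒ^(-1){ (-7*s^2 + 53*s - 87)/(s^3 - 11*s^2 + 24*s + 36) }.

f(t) = -3*t*exp(6*t) - 4*exp(6*t) - 3*exp(-t)

Factor the denominator: s^3 - 11*s^2 + 24*s + 36 = (s - 6)^2*(s + 1).
Partial fraction decomposition gives [-4/(s - 6)] + [-3/(s - 6)^2] + [-3/(s + 1)].
Invert each term: -4/(s - 6) ↔ -4e^(6t); -3/(s - 6)^2 ↔ -3t·e^(6t); -3/(s + 1) ↔ -3e^(-t).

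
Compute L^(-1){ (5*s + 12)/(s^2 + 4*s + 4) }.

Factor the denominator: s^2 + 4*s + 4 = (s + 2)^2.
Partial fraction decomposition gives [5/(s + 2)] + [2/(s + 2)^2].
Invert each term: 5/(s + 2) ↔ 5e^(-2t); 2/(s + 2)^2 ↔ 2t·e^(-2t).

2*t*exp(-2*t) + 5*exp(-2*t)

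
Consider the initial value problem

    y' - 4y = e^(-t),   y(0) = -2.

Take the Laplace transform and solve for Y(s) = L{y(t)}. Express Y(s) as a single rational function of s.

Transform both sides with L{·}.
With L{y'} = sY - y(0) = sY - (-2): the LHS transforms to (s - 4)Y - (-2).
The right side is L{e^(-t)} = 1/(s + 1).
So (s - 4)Y = 1/(s + 1) + (-2).
Divide through and combine into a single rational function.

Y(s) = (-2*s - 1)/(s^2 - 3*s - 4)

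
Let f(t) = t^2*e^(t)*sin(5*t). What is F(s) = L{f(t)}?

L{sin(5t)} = 5/(s^2 + 25).
Multiplying by e^(t) shifts s → s - 1, so L{e^(t)*sin(5*t)} = 5/((s - 1)^2 + 25).
Then apply L{t^2·g(t)} = (-1)^2 d^2/ds^2[G(s)] with G(s) = 5/((s - 1)^2 + 25):
differentiating 2 times and applying the sign gives 10*(3*s^2 - 6*s - 22)/(s^2 - 2*s + 26)^3.

F(s) = 10*(3*s^2 - 6*s - 22)/(s^2 - 2*s + 26)^3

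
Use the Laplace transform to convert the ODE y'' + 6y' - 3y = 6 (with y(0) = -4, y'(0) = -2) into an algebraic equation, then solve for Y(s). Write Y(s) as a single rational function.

Y(s) = (-4*s^2 - 26*s + 6)/(s^3 + 6*s^2 - 3*s)

Transform both sides with L{·}.
The derivative rules (L{y''} = s^2 Y - s·y(0) - y'(0) and L{y'} = sY - y(0), with y(0) = -4, y'(0) = -2) turn the left side into (s^2 + 6*s - 3)Y - (-4*s - 26).
The right side is L{6} = 6/s.
So (s^2 + 6*s - 3)Y = 6/s + (-4*s - 26).
Isolate Y and clear denominators.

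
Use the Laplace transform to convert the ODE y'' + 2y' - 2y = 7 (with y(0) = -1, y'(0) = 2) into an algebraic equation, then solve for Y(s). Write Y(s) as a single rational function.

Laplace-transform each side.
The derivative rules (L{y''} = s^2 Y - s·y(0) - y'(0) and L{y'} = sY - y(0), with y(0) = -1, y'(0) = 2) turn the left side into (s^2 + 2*s - 2)Y - (-s).
The right side is L{7} = 7/s.
So (s^2 + 2*s - 2)Y = 7/s + (-s).
Divide through and combine into a single rational function.

Y(s) = (-s^2 + 7)/(s^3 + 2*s^2 - 2*s)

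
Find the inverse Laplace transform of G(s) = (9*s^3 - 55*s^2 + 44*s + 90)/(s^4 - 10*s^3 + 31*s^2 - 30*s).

Factor the denominator: s^4 - 10*s^3 + 31*s^2 - 30*s = s*(s - 5)*(s - 3)*(s - 2).
Partial fraction decomposition gives [5/(s - 3)] + [5/(s - 2)] + [-3/s] + [2/(s - 5)].
Invert each term: 5/(s - 3) ↔ 5e^(3t); 5/(s - 2) ↔ 5e^(2t); -3/(s - 0) ↔ -3e^(0t); 2/(s - 5) ↔ 2e^(5t).

2*exp(5*t) + 5*exp(3*t) + 5*exp(2*t) - 3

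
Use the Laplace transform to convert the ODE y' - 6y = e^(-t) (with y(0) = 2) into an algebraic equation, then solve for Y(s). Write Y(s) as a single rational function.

Laplace-transform each side.
The derivative rules (L{y'} = sY - y(0) = sY - 2) turn the left side into (s - 6)Y - (2).
The right side is L{e^(-t)} = 1/(s + 1).
So (s - 6)Y = 1/(s + 1) + (2).
Isolate Y and clear denominators.

Y(s) = (2*s + 3)/(s^2 - 5*s - 6)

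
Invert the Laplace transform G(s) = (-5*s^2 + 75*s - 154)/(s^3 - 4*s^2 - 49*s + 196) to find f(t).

f(t) = 3*exp(7*t) - 2*exp(4*t) - 6*exp(-7*t)

Factor the denominator: s^3 - 4*s^2 - 49*s + 196 = (s - 7)*(s - 4)*(s + 7).
Partial fraction decomposition gives [-6/(s + 7)] + [-2/(s - 4)] + [3/(s - 7)].
Invert each term: -6/(s + 7) ↔ -6e^(-7t); -2/(s - 4) ↔ -2e^(4t); 3/(s - 7) ↔ 3e^(7t).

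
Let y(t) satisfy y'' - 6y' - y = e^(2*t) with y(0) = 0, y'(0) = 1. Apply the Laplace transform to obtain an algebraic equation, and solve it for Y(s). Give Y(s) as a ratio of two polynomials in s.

Y(s) = (s - 1)/(s^3 - 8*s^2 + 11*s + 2)

Take the Laplace transform of both sides.
The derivative rules (L{y''} = s^2 Y - s·y(0) - y'(0) and L{y'} = sY - y(0), with y(0) = 0, y'(0) = 1) turn the left side into (s^2 - 6*s - 1)Y - (1).
The right side is L{e^(2*t)} = 1/(s - 2).
So (s^2 - 6*s - 1)Y = 1/(s - 2) + (1).
Divide through and combine into a single rational function.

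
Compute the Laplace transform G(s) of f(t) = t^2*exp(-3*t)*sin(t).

L{sin(t)} = 1/(s^2 + 1).
Multiplying by e^(-3t) shifts s → s + 3, so L{exp(-3*t)*sin(t)} = 1/((s + 3)^2 + 1).
Then apply L{t^2·g(t)} = (-1)^2 d^2/ds^2[H(s)] with H(s) = 1/((s + 3)^2 + 1):
differentiating 2 times and applying the sign gives 2*(3*s^2 + 18*s + 26)/(s^2 + 6*s + 10)^3.

G(s) = 2*(3*s^2 + 18*s + 26)/(s^2 + 6*s + 10)^3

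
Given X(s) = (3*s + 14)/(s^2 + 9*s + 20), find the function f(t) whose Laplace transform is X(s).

Factor the denominator: s^2 + 9*s + 20 = (s + 4)*(s + 5).
Partial fraction decomposition gives [2/(s + 4)] + [1/(s + 5)].
Invert each term: 2/(s + 4) ↔ 2e^(-4t); 1/(s + 5) ↔ e^(-5t).

f(t) = 2*exp(-4*t) + exp(-5*t)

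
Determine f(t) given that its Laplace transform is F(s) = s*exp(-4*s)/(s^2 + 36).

f(t) = Heaviside(t - 4)*(cos(6*t - 24))

The factor e^(-4s) signals a time shift by c = 4 (second shifting theorem).
L{cos(6t)} = s/(s^2 + 36), so L^-1{s/(s^2 + 36)} = cos(6*t).
Hence the inverse is u(t - 4) times that function evaluated at t - 4.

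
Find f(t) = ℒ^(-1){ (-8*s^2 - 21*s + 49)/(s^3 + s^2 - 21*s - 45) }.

f(t) = -5*t*exp(-3*t) - 4*exp(5*t) - 4*exp(-3*t)

Factor the denominator: s^3 + s^2 - 21*s - 45 = (s - 5)*(s + 3)^2.
Partial fraction decomposition gives [-4/(s + 3)] + [-5/(s + 3)^2] + [-4/(s - 5)].
Invert each term: -4/(s + 3) ↔ -4e^(-3t); -5/(s + 3)^2 ↔ -5t·e^(-3t); -4/(s - 5) ↔ -4e^(5t).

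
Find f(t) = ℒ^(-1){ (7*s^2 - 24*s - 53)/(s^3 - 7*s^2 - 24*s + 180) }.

f(t) = 5*t*exp(6*t) + 5*exp(6*t) + 2*exp(-5*t)

Factor the denominator: s^3 - 7*s^2 - 24*s + 180 = (s - 6)^2*(s + 5).
Partial fraction decomposition gives [5/(s - 6)] + [5/(s - 6)^2] + [2/(s + 5)].
Invert each term: 5/(s - 6) ↔ 5e^(6t); 5/(s - 6)^2 ↔ 5t·e^(6t); 2/(s + 5) ↔ 2e^(-5t).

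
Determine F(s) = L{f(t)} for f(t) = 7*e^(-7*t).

F(s) = 7/(s + 7)

L{7} = 7/s.
By the first shifting theorem, multiplying by e^(-7t) replaces s with s + 7.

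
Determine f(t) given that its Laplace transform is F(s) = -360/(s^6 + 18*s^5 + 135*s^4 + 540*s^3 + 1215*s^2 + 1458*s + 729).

Rewrite the denominator: s^6 + 18*s^5 + 135*s^4 + 540*s^3 + 1215*s^2 + 1458*s + 729 = (s + 3)^6.
The form in (s + 3) signals a first-shifting-theorem factor e^(-3t).
Since L{t^5} = 5!/s^6 = 120/s^6, the inverse is t^5*e^(-3*t), scaled by -3.

f(t) = -3*t^5*exp(-3*t)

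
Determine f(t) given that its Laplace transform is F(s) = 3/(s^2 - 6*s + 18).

Rewrite the denominator: s^2 - 6*s + 18 = (s - 3)^2 + 9.
The form in (s - 3) signals a first-shifting-theorem factor e^(3t).
Since L{sin(3t)} = 3/(s^2 + 9), the inverse is e^(3*t)*sin(3*t).

f(t) = exp(3*t)*sin(3*t)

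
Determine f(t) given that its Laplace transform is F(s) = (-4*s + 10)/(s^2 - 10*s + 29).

f(t) = -5*exp(5*t)*sin(2*t) - 4*exp(5*t)*cos(2*t)

Complete the square in the denominator: s^2 - 10*s + 29 = (s - 5)^2 + 2^2.
Split the numerator to match: -4*s + 10 = -4·(s - 5) - 5·2.
Invert each term: -4·(s - 5)/((s - 5)^2 + 4) ↔ -4e^(5t)cos(2t); -5·2/((s - 5)^2 + 4) ↔ -5e^(5t)sin(2t).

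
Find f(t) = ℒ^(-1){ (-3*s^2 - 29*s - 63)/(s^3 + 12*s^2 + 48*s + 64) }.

Factor the denominator: s^3 + 12*s^2 + 48*s + 64 = (s + 4)^3.
Partial fraction decomposition gives [-3/(s + 4)] + [-5/(s + 4)^2] + [5/(s + 4)^3].
Invert each term: -3/(s + 4) ↔ -3e^(-4t); -5/(s + 4)^2 ↔ -5t·e^(-4t); 5/(s + 4)^3 ↔ (5/2)t^2·e^(-4t).

f(t) = 5*t^2*exp(-4*t)/2 - 5*t*exp(-4*t) - 3*exp(-4*t)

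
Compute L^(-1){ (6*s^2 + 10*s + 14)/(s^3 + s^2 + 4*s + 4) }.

Factor the denominator: s^3 + s^2 + 4*s + 4 = (s + 1)*(s^2 + 4).
Partial fraction decomposition gives [2/(s + 1)] + [4*s/(s^2 + 4)] + [6/(s^2 + 4)].
Invert each term: 2/(s + 1) ↔ 2e^(-t); 4·s/(s^2 + 4) ↔ 4cos(2t); 3·2/(s^2 + 4) ↔ 3sin(2t).

3*sin(2*t) + 4*cos(2*t) + 2*exp(-t)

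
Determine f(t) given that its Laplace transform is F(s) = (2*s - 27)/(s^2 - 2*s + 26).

f(t) = -5*exp(t)*sin(5*t) + 2*exp(t)*cos(5*t)

Complete the square in the denominator: s^2 - 2*s + 26 = (s - 1)^2 + 5^2.
Split the numerator to match: 2*s - 27 = 2·(s - 1) - 5·5.
Invert each term: 2·(s - 1)/((s - 1)^2 + 25) ↔ 2e^(t)cos(5t); -5·5/((s - 1)^2 + 25) ↔ -5e^(t)sin(5t).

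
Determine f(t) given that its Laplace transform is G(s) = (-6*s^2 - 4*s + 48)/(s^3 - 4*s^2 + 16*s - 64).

f(t) = -2*exp(4*t) - 5*sin(4*t) - 4*cos(4*t)

Factor the denominator: s^3 - 4*s^2 + 16*s - 64 = (s - 4)*(s^2 + 16).
Partial fraction decomposition gives [-2/(s - 4)] + [-4*s/(s^2 + 16)] + [-20/(s^2 + 16)].
Invert each term: -2/(s - 4) ↔ -2e^(4t); -4·s/(s^2 + 16) ↔ -4cos(4t); -5·4/(s^2 + 16) ↔ -5sin(4t).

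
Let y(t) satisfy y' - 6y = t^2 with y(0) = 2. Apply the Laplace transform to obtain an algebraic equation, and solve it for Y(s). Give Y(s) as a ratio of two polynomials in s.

Y(s) = (2*s^3 + 2)/(s^4 - 6*s^3)

Take the Laplace transform of both sides.
Using L{y'} = sY - y(0) = sY - 2, the left side becomes (s - 6)Y - (2).
The right side is L{t^2} = 2/s^3.
So (s - 6)Y = 2/s^3 + (2).
Divide through and combine into a single rational function.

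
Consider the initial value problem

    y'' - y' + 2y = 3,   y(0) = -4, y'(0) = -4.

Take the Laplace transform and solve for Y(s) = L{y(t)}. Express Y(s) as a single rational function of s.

Laplace-transform each side.
Using L{y''} = s^2 Y - s·y(0) - y'(0) and L{y'} = sY - y(0), with y(0) = -4, y'(0) = -4, the left side becomes (s^2 - s + 2)Y - (-4*s).
The right side is L{3} = 3/s.
So (s^2 - s + 2)Y = 3/s + (-4*s).
Divide through and combine into a single rational function.

Y(s) = (-4*s^2 + 3)/(s^3 - s^2 + 2*s)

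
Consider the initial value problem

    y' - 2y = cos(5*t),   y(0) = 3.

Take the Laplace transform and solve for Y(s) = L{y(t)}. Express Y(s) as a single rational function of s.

Transform both sides with L{·}.
With L{y'} = sY - y(0) = sY - 3: the LHS transforms to (s - 2)Y - (3).
The right side is L{cos(5*t)} = s/(s^2 + 25).
So (s - 2)Y = s/(s^2 + 25) + (3).
Isolate Y and clear denominators.

Y(s) = (3*s^2 + s + 75)/(s^3 - 2*s^2 + 25*s - 50)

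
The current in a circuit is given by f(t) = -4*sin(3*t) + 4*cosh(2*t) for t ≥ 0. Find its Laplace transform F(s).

Apply the Laplace transform termwise.
(-4)·[L{sin(3t)} = 3/(s^2 + 9)]; (4)·[L{cosh(2t)} = s/(s^2 - 4)].

F(s) = 4*s/(s^2 - 4) - 12/(s^2 + 9)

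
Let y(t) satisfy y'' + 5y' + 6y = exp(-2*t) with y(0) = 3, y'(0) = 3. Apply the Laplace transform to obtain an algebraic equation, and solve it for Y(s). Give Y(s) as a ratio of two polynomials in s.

Transform both sides with L{·}.
With L{y''} = s^2 Y - s·y(0) - y'(0) and L{y'} = sY - y(0), with y(0) = 3, y'(0) = 3: the LHS transforms to (s^2 + 5*s + 6)Y - (3*s + 18).
The right side is L{exp(-2*t)} = 1/(s + 2).
So (s^2 + 5*s + 6)Y = 1/(s + 2) + (3*s + 18).
Divide through and combine into a single rational function.

Y(s) = (3*s^2 + 24*s + 37)/(s^3 + 7*s^2 + 16*s + 12)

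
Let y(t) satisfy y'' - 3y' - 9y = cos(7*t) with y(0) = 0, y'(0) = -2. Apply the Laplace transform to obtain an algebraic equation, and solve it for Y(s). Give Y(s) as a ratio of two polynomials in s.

Y(s) = (-2*s^2 + s - 98)/(s^4 - 3*s^3 + 40*s^2 - 147*s - 441)

Apply the Laplace transform to the equation.
The derivative rules (L{y''} = s^2 Y - s·y(0) - y'(0) and L{y'} = sY - y(0), with y(0) = 0, y'(0) = -2) turn the left side into (s^2 - 3*s - 9)Y - (-2).
The right side is L{cos(7*t)} = s/(s^2 + 49).
So (s^2 - 3*s - 9)Y = s/(s^2 + 49) + (-2).
Isolate Y and clear denominators.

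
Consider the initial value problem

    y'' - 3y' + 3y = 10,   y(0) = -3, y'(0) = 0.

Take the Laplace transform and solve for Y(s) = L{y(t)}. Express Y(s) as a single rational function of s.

Y(s) = (-3*s^2 + 9*s + 10)/(s^3 - 3*s^2 + 3*s)

Transform both sides with L{·}.
The derivative rules (L{y''} = s^2 Y - s·y(0) - y'(0) and L{y'} = sY - y(0), with y(0) = -3, y'(0) = 0) turn the left side into (s^2 - 3*s + 3)Y - (-3*s + 9).
The right side is L{10} = 10/s.
So (s^2 - 3*s + 3)Y = 10/s + (-3*s + 9).
Solve for Y(s) and write it as one ratio of polynomials.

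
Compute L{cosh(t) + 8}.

s/(s^2 - 1) + 8/s

Apply the Laplace transform termwise.
L{cosh(t)} = s/(s^2 - 1); L{8} = 8/s.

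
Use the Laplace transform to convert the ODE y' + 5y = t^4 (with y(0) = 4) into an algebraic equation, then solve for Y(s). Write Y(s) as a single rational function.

Y(s) = (4*s^5 + 24)/(s^6 + 5*s^5)

Transform both sides with L{·}.
Using L{y'} = sY - y(0) = sY - 4, the left side becomes (s + 5)Y - (4).
The right side is L{t^4} = 24/s^5.
So (s + 5)Y = 24/s^5 + (4).
Isolate Y and clear denominators.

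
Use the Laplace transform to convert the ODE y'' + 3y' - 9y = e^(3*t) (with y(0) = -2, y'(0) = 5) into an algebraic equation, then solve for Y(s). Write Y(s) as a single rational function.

Laplace-transform each side.
With L{y''} = s^2 Y - s·y(0) - y'(0) and L{y'} = sY - y(0), with y(0) = -2, y'(0) = 5: the LHS transforms to (s^2 + 3*s - 9)Y - (-2*s - 1).
The right side is L{e^(3*t)} = 1/(s - 3).
So (s^2 + 3*s - 9)Y = 1/(s - 3) + (-2*s - 1).
Solve for Y(s) and write it as one ratio of polynomials.

Y(s) = (-2*s^2 + 5*s + 4)/(s^3 - 18*s + 27)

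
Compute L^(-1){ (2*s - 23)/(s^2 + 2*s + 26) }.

Complete the square in the denominator: s^2 + 2*s + 26 = (s + 1)^2 + 5^2.
Split the numerator to match: 2*s - 23 = 2·(s + 1) - 5·5.
Invert each term: 2·(s + 1)/((s + 1)^2 + 25) ↔ 2e^(-t)cos(5t); -5·5/((s + 1)^2 + 25) ↔ -5e^(-t)sin(5t).

-5*exp(-t)*sin(5*t) + 2*exp(-t)*cos(5*t)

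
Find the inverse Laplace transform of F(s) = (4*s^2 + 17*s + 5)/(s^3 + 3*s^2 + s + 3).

Factor the denominator: s^3 + 3*s^2 + s + 3 = (s + 3)*(s^2 + 1).
Partial fraction decomposition gives [-1/(s + 3)] + [5*s/(s^2 + 1)] + [2/(s^2 + 1)].
Invert each term: -1/(s + 3) ↔ -e^(-3t); 5·s/(s^2 + 1) ↔ 5cos(t); 2·1/(s^2 + 1) ↔ 2sin(t).

2*sin(t) + 5*cos(t) - exp(-3*t)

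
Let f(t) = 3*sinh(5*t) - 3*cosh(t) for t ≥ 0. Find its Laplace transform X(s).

The transform is linear, so treat each term independently.
(3)·[L{sinh(5t)} = 5/(s^2 - 25)]; (-3)·[L{cosh(t)} = s/(s^2 - 1)].

X(s) = -3*s/(s^2 - 1) + 15/(s^2 - 25)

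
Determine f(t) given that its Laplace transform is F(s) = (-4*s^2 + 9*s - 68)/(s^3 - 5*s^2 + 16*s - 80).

f(t) = -3*exp(5*t) + sin(4*t) - cos(4*t)

Factor the denominator: s^3 - 5*s^2 + 16*s - 80 = (s - 5)*(s^2 + 16).
Partial fraction decomposition gives [-3/(s - 5)] + [-s/(s^2 + 16)] + [4/(s^2 + 16)].
Invert each term: -3/(s - 5) ↔ -3e^(5t); -1·s/(s^2 + 16) ↔ -cos(4t); 1·4/(s^2 + 16) ↔ sin(4t).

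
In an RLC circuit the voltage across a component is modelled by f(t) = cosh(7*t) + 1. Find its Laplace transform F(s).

The transform is linear, so treat each term independently.
L{1} = 1/s; L{cosh(7t)} = s/(s^2 - 49).

F(s) = s/(s^2 - 49) + 1/s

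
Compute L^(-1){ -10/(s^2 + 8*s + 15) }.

-5*exp(-3*t) + 5*exp(-5*t)

Factor the denominator: s^2 + 8*s + 15 = (s + 3)*(s + 5).
Partial fraction decomposition gives [-5/(s + 3)] + [5/(s + 5)].
Invert each term: -5/(s + 3) ↔ -5e^(-3t); 5/(s + 5) ↔ 5e^(-5t).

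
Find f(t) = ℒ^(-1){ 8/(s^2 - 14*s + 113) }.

f(t) = exp(7*t)*sin(8*t)

Rewrite the denominator: s^2 - 14*s + 113 = (s - 7)^2 + 64.
The form in (s - 7) signals a first-shifting-theorem factor e^(7t).
Since L{sin(8t)} = 8/(s^2 + 64), the inverse is exp(7*t)*sin(8*t).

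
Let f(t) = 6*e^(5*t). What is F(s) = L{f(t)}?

F(s) = 6/(s - 5)

L{6} = 6/s.
By the first shifting theorem, multiplying by e^(5t) replaces s with s - 5.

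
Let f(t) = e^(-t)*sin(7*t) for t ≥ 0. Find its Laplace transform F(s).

F(s) = 7/((s + 1)^2 + 49)

L{sin(7t)} = 7/(s^2 + 49).
By the first shifting theorem, multiplying by e^(-t) replaces s with s + 1.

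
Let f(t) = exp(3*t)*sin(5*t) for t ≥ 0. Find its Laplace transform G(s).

L{sin(5t)} = 5/(s^2 + 25).
By the first shifting theorem, multiplying by e^(3t) replaces s with s - 3.

G(s) = 5/((s - 3)^2 + 25)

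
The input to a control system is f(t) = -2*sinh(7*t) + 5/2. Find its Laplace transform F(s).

Apply the Laplace transform termwise.
L{5/2} = (5/2)/s; (-2)·[L{sinh(7t)} = 7/(s^2 - 49)].

F(s) = -14/(s^2 - 49) + 5/(2*s)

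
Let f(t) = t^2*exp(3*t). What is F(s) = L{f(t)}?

F(s) = 2/(s - 3)^3

L{e^(3t)} = 1/(s - 3).
Then apply L{t^2·g(t)} = (-1)^2 d^2/ds^2[G(s)] with G(s) = 1/(s - 3):
differentiating 2 times and applying the sign gives 2/(s - 3)^3.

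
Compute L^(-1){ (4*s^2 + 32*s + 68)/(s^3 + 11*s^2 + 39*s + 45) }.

Factor the denominator: s^3 + 11*s^2 + 39*s + 45 = (s + 3)^2*(s + 5).
Partial fraction decomposition gives [2/(s + 3)] + [4/(s + 3)^2] + [2/(s + 5)].
Invert each term: 2/(s + 3) ↔ 2e^(-3t); 4/(s + 3)^2 ↔ 4t·e^(-3t); 2/(s + 5) ↔ 2e^(-5t).

4*t*exp(-3*t) + 2*exp(-3*t) + 2*exp(-5*t)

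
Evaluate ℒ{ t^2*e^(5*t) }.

L{e^(5t)} = 1/(s - 5).
Then apply L{t^2·g(t)} = (-1)^2 d^2/ds^2[G(s)] with G(s) = 1/(s - 5):
differentiating 2 times and applying the sign gives 2/(s - 5)^3.

2/(s - 5)^3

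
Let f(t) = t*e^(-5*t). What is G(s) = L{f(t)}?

L{e^(-5t)} = 1/(s + 5).
Then apply L{t·g(t)} = -d/ds[H(s)] with H(s) = 1/(s + 5):
differentiating 1 time and applying the sign gives (s + 5)^(-2).

G(s) = (s + 5)^(-2)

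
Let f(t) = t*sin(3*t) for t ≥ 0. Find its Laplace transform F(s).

F(s) = 6*s/(s^2 + 9)^2

L{sin(3t)} = 3/(s^2 + 9).
Then apply L{t·g(t)} = -d/ds[G(s)] with G(s) = 3/(s^2 + 9):
differentiating 1 time and applying the sign gives 6*s/(s^2 + 9)^2.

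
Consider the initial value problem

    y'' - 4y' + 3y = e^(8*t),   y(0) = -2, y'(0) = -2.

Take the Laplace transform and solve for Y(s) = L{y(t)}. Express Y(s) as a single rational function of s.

Laplace-transform each side.
With L{y''} = s^2 Y - s·y(0) - y'(0) and L{y'} = sY - y(0), with y(0) = -2, y'(0) = -2: the LHS transforms to (s^2 - 4*s + 3)Y - (-2*s + 6).
The right side is L{e^(8*t)} = 1/(s - 8).
So (s^2 - 4*s + 3)Y = 1/(s - 8) + (-2*s + 6).
Divide through and combine into a single rational function.

Y(s) = (-2*s^2 + 22*s - 47)/(s^3 - 12*s^2 + 35*s - 24)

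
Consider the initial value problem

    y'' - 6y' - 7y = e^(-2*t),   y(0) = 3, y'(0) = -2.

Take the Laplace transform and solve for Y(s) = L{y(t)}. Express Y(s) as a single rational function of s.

Y(s) = (3*s^2 - 14*s - 39)/(s^3 - 4*s^2 - 19*s - 14)

Apply the Laplace transform to the equation.
With L{y''} = s^2 Y - s·y(0) - y'(0) and L{y'} = sY - y(0), with y(0) = 3, y'(0) = -2: the LHS transforms to (s^2 - 6*s - 7)Y - (3*s - 20).
The right side is L{e^(-2*t)} = 1/(s + 2).
So (s^2 - 6*s - 7)Y = 1/(s + 2) + (3*s - 20).
Isolate Y and clear denominators.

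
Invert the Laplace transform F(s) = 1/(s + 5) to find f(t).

Since L{e^(-5t)} = 1/(s + 5), the inverse is exp(-5*t).

f(t) = exp(-5*t)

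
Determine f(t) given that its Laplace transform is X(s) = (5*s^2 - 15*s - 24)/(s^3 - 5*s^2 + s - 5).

Factor the denominator: s^3 - 5*s^2 + s - 5 = (s - 5)*(s^2 + 1).
Partial fraction decomposition gives [1/(s - 5)] + [4*s/(s^2 + 1)] + [5/(s^2 + 1)].
Invert each term: 1/(s - 5) ↔ e^(5t); 4·s/(s^2 + 1) ↔ 4cos(t); 5·1/(s^2 + 1) ↔ 5sin(t).

f(t) = exp(5*t) + 5*sin(t) + 4*cos(t)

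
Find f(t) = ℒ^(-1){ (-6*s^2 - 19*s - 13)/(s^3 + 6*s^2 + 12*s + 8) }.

Factor the denominator: s^3 + 6*s^2 + 12*s + 8 = (s + 2)^3.
Partial fraction decomposition gives [-6/(s + 2)] + [5/(s + 2)^2] + [(s + 2)^(-3)].
Invert each term: -6/(s + 2) ↔ -6e^(-2t); 5/(s + 2)^2 ↔ 5t·e^(-2t); 1/(s + 2)^3 ↔ (1/2)t^2·e^(-2t).

f(t) = t^2*exp(-2*t)/2 + 5*t*exp(-2*t) - 6*exp(-2*t)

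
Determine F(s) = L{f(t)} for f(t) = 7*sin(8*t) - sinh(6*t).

The transform is linear, so treat each term independently.
(-1)·[L{sinh(6t)} = 6/(s^2 - 36)]; (7)·[L{sin(8t)} = 8/(s^2 + 64)].

F(s) = 56/(s^2 + 64) - 6/(s^2 - 36)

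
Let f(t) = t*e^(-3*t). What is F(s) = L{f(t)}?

F(s) = (s + 3)^(-2)

L{e^(-3t)} = 1/(s + 3).
Then apply L{t·g(t)} = -d/ds[G(s)] with G(s) = 1/(s + 3):
differentiating 1 time and applying the sign gives (s + 3)^(-2).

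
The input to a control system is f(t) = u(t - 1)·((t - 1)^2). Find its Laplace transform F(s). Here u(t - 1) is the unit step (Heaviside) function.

By the second shifting theorem, L{u(t - c)·g(t - c)} = e^(-cs)·G(s) with c = 1 and G(s) = L{g(t)}.
L{t^2} = 2!/s^3 = 2/s^3.

F(s) = 2*exp(-s)/s^3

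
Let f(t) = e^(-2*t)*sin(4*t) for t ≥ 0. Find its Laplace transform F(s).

F(s) = 4/((s + 2)^2 + 16)

L{sin(4t)} = 4/(s^2 + 16).
By the first shifting theorem, multiplying by e^(-2t) replaces s with s + 2.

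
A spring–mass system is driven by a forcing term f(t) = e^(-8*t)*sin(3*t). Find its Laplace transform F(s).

F(s) = 3/((s + 8)^2 + 9)

L{sin(3t)} = 3/(s^2 + 9).
By the first shifting theorem, multiplying by e^(-8t) replaces s with s + 8.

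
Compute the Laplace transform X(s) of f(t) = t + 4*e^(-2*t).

The transform is linear, so treat each term independently.
(4)·[L{e^(-2t)} = 1/(s + 2)]; L{t} = 1!/s^2 = 1/s^2.

X(s) = 4/(s + 2) + s^(-2)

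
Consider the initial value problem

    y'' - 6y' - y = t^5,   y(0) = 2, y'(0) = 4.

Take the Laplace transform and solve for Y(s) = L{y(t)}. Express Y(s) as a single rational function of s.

Y(s) = (2*s^7 - 8*s^6 + 120)/(s^8 - 6*s^7 - s^6)

Apply the Laplace transform to the equation.
Using L{y''} = s^2 Y - s·y(0) - y'(0) and L{y'} = sY - y(0), with y(0) = 2, y'(0) = 4, the left side becomes (s^2 - 6*s - 1)Y - (2*s - 8).
The right side is L{t^5} = 120/s^6.
So (s^2 - 6*s - 1)Y = 120/s^6 + (2*s - 8).
Solve for Y(s) and write it as one ratio of polynomials.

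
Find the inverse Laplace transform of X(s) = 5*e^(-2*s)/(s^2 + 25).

The factor e^(-2s) signals a time shift by c = 2 (second shifting theorem).
L{sin(5t)} = 5/(s^2 + 25), so L^-1{5/(s^2 + 25)} = sin(5*t).
Hence the inverse is u(t - 2) times that function evaluated at t - 2.

Heaviside(t - 2)*(sin(5*t - 10))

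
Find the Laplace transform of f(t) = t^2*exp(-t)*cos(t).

L{cos(t)} = s/(s^2 + 1).
Multiplying by e^(-t) shifts s → s + 1, so L{exp(-t)*cos(t)} = (s + 1)/((s + 1)^2 + 1).
Then apply L{t^2·g(t)} = (-1)^2 d^2/ds^2[G(s)] with G(s) = (s + 1)/((s + 1)^2 + 1):
differentiating 2 times and applying the sign gives 2*(s + 1)*(s^2 + 2*s - 2)/(s^2 + 2*s + 2)^3.

2*(s + 1)*(s^2 + 2*s - 2)/(s^2 + 2*s + 2)^3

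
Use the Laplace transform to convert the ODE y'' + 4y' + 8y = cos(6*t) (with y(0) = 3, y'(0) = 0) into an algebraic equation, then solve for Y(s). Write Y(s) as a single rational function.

Transform both sides with L{·}.
The derivative rules (L{y''} = s^2 Y - s·y(0) - y'(0) and L{y'} = sY - y(0), with y(0) = 3, y'(0) = 0) turn the left side into (s^2 + 4*s + 8)Y - (3*s + 12).
The right side is L{cos(6*t)} = s/(s^2 + 36).
So (s^2 + 4*s + 8)Y = s/(s^2 + 36) + (3*s + 12).
Divide through and combine into a single rational function.

Y(s) = (3*s^3 + 12*s^2 + 109*s + 432)/(s^4 + 4*s^3 + 44*s^2 + 144*s + 288)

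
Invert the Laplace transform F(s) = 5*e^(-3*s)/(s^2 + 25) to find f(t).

The factor e^(-3s) signals a time shift by c = 3 (second shifting theorem).
L{sin(5t)} = 5/(s^2 + 25), so L^-1{5/(s^2 + 25)} = sin(5*t).
Hence the inverse is u(t - 3) times that function evaluated at t - 3.

f(t) = Heaviside(t - 3)*(sin(5*t - 15))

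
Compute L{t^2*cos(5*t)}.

2*s*(s^2 - 75)/(s^2 + 25)^3

L{cos(5t)} = s/(s^2 + 25).
Then apply L{t^2·g(t)} = (-1)^2 d^2/ds^2[H(s)] with H(s) = s/(s^2 + 25):
differentiating 2 times and applying the sign gives 2*s*(s^2 - 75)/(s^2 + 25)^3.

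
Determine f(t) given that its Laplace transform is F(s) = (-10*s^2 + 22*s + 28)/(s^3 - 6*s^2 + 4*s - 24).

f(t) = -5*exp(6*t) - 4*sin(2*t) - 5*cos(2*t)

Factor the denominator: s^3 - 6*s^2 + 4*s - 24 = (s - 6)*(s^2 + 4).
Partial fraction decomposition gives [-5/(s - 6)] + [-5*s/(s^2 + 4)] + [-8/(s^2 + 4)].
Invert each term: -5/(s - 6) ↔ -5e^(6t); -5·s/(s^2 + 4) ↔ -5cos(2t); -4·2/(s^2 + 4) ↔ -4sin(2t).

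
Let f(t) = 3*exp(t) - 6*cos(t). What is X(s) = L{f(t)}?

Apply the Laplace transform termwise.
(3)·[L{e^(t)} = 1/(s - 1)]; (-6)·[L{cos(t)} = s/(s^2 + 1)].

X(s) = -6*s/(s^2 + 1) + 3/(s - 1)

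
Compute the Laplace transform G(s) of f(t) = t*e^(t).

G(s) = (s - 1)^(-2)

L{t} = 1!/s^2 = 1/s^2.
By the first shifting theorem, multiplying by e^(t) replaces s with s - 1.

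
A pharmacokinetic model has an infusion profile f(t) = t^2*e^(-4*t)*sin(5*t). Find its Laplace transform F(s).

F(s) = 10*(3*s^2 + 24*s + 23)/(s^2 + 8*s + 41)^3

L{sin(5t)} = 5/(s^2 + 25).
Multiplying by e^(-4t) shifts s → s + 4, so L{e^(-4*t)*sin(5*t)} = 5/((s + 4)^2 + 25).
Then apply L{t^2·g(t)} = (-1)^2 d^2/ds^2[G(s)] with G(s) = 5/((s + 4)^2 + 25):
differentiating 2 times and applying the sign gives 10*(3*s^2 + 24*s + 23)/(s^2 + 8*s + 41)^3.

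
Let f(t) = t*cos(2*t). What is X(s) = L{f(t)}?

L{cos(2t)} = s/(s^2 + 4).
Then apply L{t·g(t)} = -d/ds[G(s)] with G(s) = s/(s^2 + 4):
differentiating 1 time and applying the sign gives (s - 2)*(s + 2)/(s^2 + 4)^2.

X(s) = (s - 2)*(s + 2)/(s^2 + 4)^2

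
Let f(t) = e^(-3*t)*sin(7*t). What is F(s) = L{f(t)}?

F(s) = 7/((s + 3)^2 + 49)

L{sin(7t)} = 7/(s^2 + 49).
By the first shifting theorem, multiplying by e^(-3t) replaces s with s + 3.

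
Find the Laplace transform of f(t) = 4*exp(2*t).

4/(s - 2)

L{4} = 4/s.
By the first shifting theorem, multiplying by e^(2t) replaces s with s - 2.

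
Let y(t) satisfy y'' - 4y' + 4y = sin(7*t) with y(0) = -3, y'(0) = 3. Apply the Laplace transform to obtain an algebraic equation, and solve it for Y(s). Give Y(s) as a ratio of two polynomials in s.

Y(s) = (-3*s^3 + 15*s^2 - 147*s + 742)/(s^4 - 4*s^3 + 53*s^2 - 196*s + 196)

Apply the Laplace transform to the equation.
The derivative rules (L{y''} = s^2 Y - s·y(0) - y'(0) and L{y'} = sY - y(0), with y(0) = -3, y'(0) = 3) turn the left side into (s^2 - 4*s + 4)Y - (-3*s + 15).
The right side is L{sin(7*t)} = 7/(s^2 + 49).
So (s^2 - 4*s + 4)Y = 7/(s^2 + 49) + (-3*s + 15).
Solve for Y(s) and write it as one ratio of polynomials.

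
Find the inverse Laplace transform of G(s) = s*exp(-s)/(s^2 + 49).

Heaviside(t - 1)*(cos(7*t - 7))

The factor e^(-s) signals a time shift by c = 1 (second shifting theorem).
L{cos(7t)} = s/(s^2 + 49), so L^-1{s/(s^2 + 49)} = cos(7*t).
Hence the inverse is u(t - 1) times that function evaluated at t - 1.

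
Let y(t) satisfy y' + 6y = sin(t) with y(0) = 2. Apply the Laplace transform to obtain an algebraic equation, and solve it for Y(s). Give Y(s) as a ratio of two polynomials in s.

Y(s) = (2*s^2 + 3)/(s^3 + 6*s^2 + s + 6)

Take the Laplace transform of both sides.
The derivative rules (L{y'} = sY - y(0) = sY - 2) turn the left side into (s + 6)Y - (2).
The right side is L{sin(t)} = 1/(s^2 + 1).
So (s + 6)Y = 1/(s^2 + 1) + (2).
Divide through and combine into a single rational function.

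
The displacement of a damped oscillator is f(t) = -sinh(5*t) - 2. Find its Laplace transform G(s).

G(s) = -5/(s^2 - 25) - 2/s

Apply the Laplace transform termwise.
(-1)·[L{sinh(5t)} = 5/(s^2 - 25)]; L{-2} = -2/s.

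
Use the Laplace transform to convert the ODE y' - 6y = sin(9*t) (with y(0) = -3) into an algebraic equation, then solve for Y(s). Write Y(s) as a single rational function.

Transform both sides with L{·}.
Using L{y'} = sY - y(0) = sY - (-3), the left side becomes (s - 6)Y - (-3).
The right side is L{sin(9*t)} = 9/(s^2 + 81).
So (s - 6)Y = 9/(s^2 + 81) + (-3).
Isolate Y and clear denominators.

Y(s) = (-3*s^2 - 234)/(s^3 - 6*s^2 + 81*s - 486)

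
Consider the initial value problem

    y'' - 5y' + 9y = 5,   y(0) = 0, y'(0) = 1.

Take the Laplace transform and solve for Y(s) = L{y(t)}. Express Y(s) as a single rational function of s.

Y(s) = (s + 5)/(s^3 - 5*s^2 + 9*s)

Transform both sides with L{·}.
The derivative rules (L{y''} = s^2 Y - s·y(0) - y'(0) and L{y'} = sY - y(0), with y(0) = 0, y'(0) = 1) turn the left side into (s^2 - 5*s + 9)Y - (1).
The right side is L{5} = 5/s.
So (s^2 - 5*s + 9)Y = 5/s + (1).
Isolate Y and clear denominators.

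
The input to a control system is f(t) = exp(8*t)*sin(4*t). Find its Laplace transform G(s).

L{sin(4t)} = 4/(s^2 + 16).
By the first shifting theorem, multiplying by e^(8t) replaces s with s - 8.

G(s) = 4/((s - 8)^2 + 16)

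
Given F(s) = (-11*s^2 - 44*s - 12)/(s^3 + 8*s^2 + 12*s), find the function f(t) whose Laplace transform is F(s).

f(t) = -1 - 4*exp(-2*t) - 6*exp(-6*t)

Factor the denominator: s^3 + 8*s^2 + 12*s = s*(s + 2)*(s + 6).
Partial fraction decomposition gives [-6/(s + 6)] + [-1/s] + [-4/(s + 2)].
Invert each term: -6/(s + 6) ↔ -6e^(-6t); -1/(s - 0) ↔ -e^(0t); -4/(s + 2) ↔ -4e^(-2t).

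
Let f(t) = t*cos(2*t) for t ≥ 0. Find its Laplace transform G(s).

L{cos(2t)} = s/(s^2 + 4).
Then apply L{t·g(t)} = -d/ds[H(s)] with H(s) = s/(s^2 + 4):
differentiating 1 time and applying the sign gives (s - 2)*(s + 2)/(s^2 + 4)^2.

G(s) = (s - 2)*(s + 2)/(s^2 + 4)^2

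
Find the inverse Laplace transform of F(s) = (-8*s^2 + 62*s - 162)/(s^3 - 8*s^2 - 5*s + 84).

Factor the denominator: s^3 - 8*s^2 - 5*s + 84 = (s - 7)*(s - 4)*(s + 3).
Partial fraction decomposition gives [2/(s - 4)] + [-4/(s - 7)] + [-6/(s + 3)].
Invert each term: 2/(s - 4) ↔ 2e^(4t); -4/(s - 7) ↔ -4e^(7t); -6/(s + 3) ↔ -6e^(-3t).

-4*exp(7*t) + 2*exp(4*t) - 6*exp(-3*t)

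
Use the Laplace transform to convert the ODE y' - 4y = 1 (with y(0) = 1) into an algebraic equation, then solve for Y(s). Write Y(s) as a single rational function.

Y(s) = (s + 1)/(s^2 - 4*s)

Take the Laplace transform of both sides.
With L{y'} = sY - y(0) = sY - 1: the LHS transforms to (s - 4)Y - (1).
The right side is L{1} = 1/s.
So (s - 4)Y = 1/s + (1).
Isolate Y and clear denominators.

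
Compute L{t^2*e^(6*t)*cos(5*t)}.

L{cos(5t)} = s/(s^2 + 25).
Multiplying by e^(6t) shifts s → s - 6, so L{e^(6*t)*cos(5*t)} = (s - 6)/((s - 6)^2 + 25).
Then apply L{t^2·g(t)} = (-1)^2 d^2/ds^2[G(s)] with G(s) = (s - 6)/((s - 6)^2 + 25):
differentiating 2 times and applying the sign gives 2*(s - 6)*(s^2 - 12*s - 39)/(s^2 - 12*s + 61)^3.

2*(s - 6)*(s^2 - 12*s - 39)/(s^2 - 12*s + 61)^3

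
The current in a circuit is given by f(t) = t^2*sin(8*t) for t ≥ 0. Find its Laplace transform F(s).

F(s) = 16*(3*s^2 - 64)/(s^2 + 64)^3

L{sin(8t)} = 8/(s^2 + 64).
Then apply L{t^2·g(t)} = (-1)^2 d^2/ds^2[G(s)] with G(s) = 8/(s^2 + 64):
differentiating 2 times and applying the sign gives 16*(3*s^2 - 64)/(s^2 + 64)^3.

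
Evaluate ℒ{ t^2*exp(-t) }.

2/(s + 1)^3

L{e^(-t)} = 1/(s + 1).
Then apply L{t^2·g(t)} = (-1)^2 d^2/ds^2[G(s)] with G(s) = 1/(s + 1):
differentiating 2 times and applying the sign gives 2/(s + 1)^3.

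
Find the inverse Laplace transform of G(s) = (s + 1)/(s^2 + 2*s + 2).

exp(-t)*cos(t)

Rewrite the denominator: s^2 + 2*s + 2 = (s + 1)^2 + 1.
The form in (s + 1) signals a first-shifting-theorem factor e^(-t).
Since L{cos(t)} = s/(s^2 + 1), the inverse is exp(-t)*cos(t).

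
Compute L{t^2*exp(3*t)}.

2/(s - 3)^3

L{e^(3t)} = 1/(s - 3).
Then apply L{t^2·g(t)} = (-1)^2 d^2/ds^2[G(s)] with G(s) = 1/(s - 3):
differentiating 2 times and applying the sign gives 2/(s - 3)^3.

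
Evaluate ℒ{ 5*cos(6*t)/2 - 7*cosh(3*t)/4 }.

5*s/(2*(s^2 + 36)) - 7*s/(4*(s^2 - 9))

The transform is linear, so treat each term independently.
(-7/4)·[L{cosh(3t)} = s/(s^2 - 9)]; (5/2)·[L{cos(6t)} = s/(s^2 + 36)].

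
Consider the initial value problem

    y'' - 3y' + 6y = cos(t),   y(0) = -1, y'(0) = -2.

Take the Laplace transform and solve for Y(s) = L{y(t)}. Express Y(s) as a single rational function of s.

Laplace-transform each side.
The derivative rules (L{y''} = s^2 Y - s·y(0) - y'(0) and L{y'} = sY - y(0), with y(0) = -1, y'(0) = -2) turn the left side into (s^2 - 3*s + 6)Y - (-s + 1).
The right side is L{cos(t)} = s/(s^2 + 1).
So (s^2 - 3*s + 6)Y = s/(s^2 + 1) + (-s + 1).
Isolate Y and clear denominators.

Y(s) = (-s^3 + s^2 + 1)/(s^4 - 3*s^3 + 7*s^2 - 3*s + 6)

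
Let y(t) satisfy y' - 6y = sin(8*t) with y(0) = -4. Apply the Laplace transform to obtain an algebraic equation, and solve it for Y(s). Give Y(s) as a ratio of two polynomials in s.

Laplace-transform each side.
The derivative rules (L{y'} = sY - y(0) = sY - (-4)) turn the left side into (s - 6)Y - (-4).
The right side is L{sin(8*t)} = 8/(s^2 + 64).
So (s - 6)Y = 8/(s^2 + 64) + (-4).
Divide through and combine into a single rational function.

Y(s) = (-4*s^2 - 248)/(s^3 - 6*s^2 + 64*s - 384)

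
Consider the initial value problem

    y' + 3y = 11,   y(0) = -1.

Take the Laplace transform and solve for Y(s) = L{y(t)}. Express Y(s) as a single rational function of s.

Take the Laplace transform of both sides.
Using L{y'} = sY - y(0) = sY - (-1), the left side becomes (s + 3)Y - (-1).
The right side is L{11} = 11/s.
So (s + 3)Y = 11/s + (-1).
Isolate Y and clear denominators.

Y(s) = (-s + 11)/(s^2 + 3*s)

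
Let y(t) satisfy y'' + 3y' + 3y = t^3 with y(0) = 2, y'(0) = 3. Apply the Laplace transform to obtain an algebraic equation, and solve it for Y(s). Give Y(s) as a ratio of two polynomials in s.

Laplace-transform each side.
With L{y''} = s^2 Y - s·y(0) - y'(0) and L{y'} = sY - y(0), with y(0) = 2, y'(0) = 3: the LHS transforms to (s^2 + 3*s + 3)Y - (2*s + 9).
The right side is L{t^3} = 6/s^4.
So (s^2 + 3*s + 3)Y = 6/s^4 + (2*s + 9).
Isolate Y and clear denominators.

Y(s) = (2*s^5 + 9*s^4 + 6)/(s^6 + 3*s^5 + 3*s^4)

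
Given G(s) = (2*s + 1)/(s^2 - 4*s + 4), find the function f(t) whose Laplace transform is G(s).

Factor the denominator: s^2 - 4*s + 4 = (s - 2)^2.
Partial fraction decomposition gives [2/(s - 2)] + [5/(s - 2)^2].
Invert each term: 2/(s - 2) ↔ 2e^(2t); 5/(s - 2)^2 ↔ 5t·e^(2t).

f(t) = 5*t*exp(2*t) + 2*exp(2*t)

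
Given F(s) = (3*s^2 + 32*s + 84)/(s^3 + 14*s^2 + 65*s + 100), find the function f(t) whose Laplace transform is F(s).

Factor the denominator: s^3 + 14*s^2 + 65*s + 100 = (s + 4)*(s + 5)^2.
Partial fraction decomposition gives [-1/(s + 5)] + [(s + 5)^(-2)] + [4/(s + 4)].
Invert each term: -1/(s + 5) ↔ -e^(-5t); 1/(s + 5)^2 ↔ t·e^(-5t); 4/(s + 4) ↔ 4e^(-4t).

f(t) = t*exp(-5*t) + 4*exp(-4*t) - exp(-5*t)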